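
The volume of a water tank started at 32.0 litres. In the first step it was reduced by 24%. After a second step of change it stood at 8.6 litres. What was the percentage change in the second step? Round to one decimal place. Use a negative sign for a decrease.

-64.6%

After the first step: 32.0 × 0.76 = 24.32.
Second-step multiplier: 8.6 ÷ 24.32 ≈ 0.35362.
That is a change of -64.6%.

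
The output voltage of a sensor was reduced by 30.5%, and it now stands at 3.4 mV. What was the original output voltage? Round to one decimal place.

The overall multiplier applied was 0.695.
So the original output voltage was 3.4 ÷ 0.695 ≈ 4.9 mV.

4.9 mV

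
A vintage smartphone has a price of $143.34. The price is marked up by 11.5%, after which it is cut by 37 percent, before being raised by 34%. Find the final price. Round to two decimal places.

$134.92

11.5% increase: $143.34 × 1.115 = $159.8241.
Apply the 37% decrease: $159.8241 × 0.63 = $100.689183.
34% increase: $100.689183 × 1.34 = $134.92350522 ≈ $134.92.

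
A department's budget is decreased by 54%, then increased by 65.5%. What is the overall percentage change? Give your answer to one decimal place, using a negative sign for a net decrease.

-23.9%

A 54% decrease multiplies by 0.46.
Then a 65.5% increase: 0.46 × 1.655 = 0.7613.
Overall factor 0.7613, i.e. -23.9%.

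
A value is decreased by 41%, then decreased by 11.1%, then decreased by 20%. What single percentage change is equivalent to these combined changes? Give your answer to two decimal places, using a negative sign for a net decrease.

-58.04%

A 41% decrease multiplies by 0.59.
Then an 11.1% decrease: 0.59 × 0.889 = 0.52451.
Then a 20% decrease: 0.52451 × 0.8 = 0.419608.
Overall factor 0.419608, i.e. -58.04%.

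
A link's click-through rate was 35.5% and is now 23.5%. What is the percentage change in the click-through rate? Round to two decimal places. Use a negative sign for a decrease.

-33.80%

The change is 23.5 − 35.5 = -12.0 percentage points.
Relative to the original 35.5%, that is -12.0 ÷ 35.5 ≈ -33.80%.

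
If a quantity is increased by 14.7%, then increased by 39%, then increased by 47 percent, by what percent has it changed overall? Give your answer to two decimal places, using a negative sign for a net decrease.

134.37%

The combined multiplier is 1.147 × 1.39 × 1.47 = 2.3436651.
That corresponds to an increase of 134.37%.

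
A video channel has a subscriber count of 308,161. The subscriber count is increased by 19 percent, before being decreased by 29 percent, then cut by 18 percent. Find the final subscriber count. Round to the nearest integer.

213,499

Each change multiplies by a factor: 1.19 × 0.71 × 0.82 = 0.692818.
308,161 × 0.692818 = 213499.487698 ≈ 213,499.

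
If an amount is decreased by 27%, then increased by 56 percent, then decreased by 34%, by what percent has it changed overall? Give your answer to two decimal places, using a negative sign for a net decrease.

-24.84%

A 27% decrease multiplies by 0.73.
Then a 56% increase: 0.73 × 1.56 = 1.1388.
Then a 34% decrease: 1.1388 × 0.66 = 0.751608.
Overall factor 0.751608, i.e. -24.84%.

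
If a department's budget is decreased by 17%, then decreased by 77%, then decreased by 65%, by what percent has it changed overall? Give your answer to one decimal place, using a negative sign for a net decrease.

-93.3%

The combined multiplier is 0.83 × 0.23 × 0.35 = 0.066815.
That corresponds to a decrease of 93.3%.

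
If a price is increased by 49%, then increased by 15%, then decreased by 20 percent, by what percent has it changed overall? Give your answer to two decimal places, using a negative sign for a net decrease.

The combined multiplier is 1.49 × 1.15 × 0.8 = 1.3708.
That corresponds to an increase of 37.08%.

37.08%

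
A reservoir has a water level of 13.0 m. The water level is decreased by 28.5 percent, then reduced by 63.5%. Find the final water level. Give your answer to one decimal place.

After the 28.5% decrease: 13.0 × 0.715 = 9.295.
63.5% decrease: 9.295 × 0.365 = 3.392675 ≈ 3.4.

3.4 m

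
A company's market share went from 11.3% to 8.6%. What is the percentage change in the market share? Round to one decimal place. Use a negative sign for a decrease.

The change is 8.6 − 11.3 = -2.7 percentage points.
Relative to the original 11.3%, that is -2.7 ÷ 11.3 ≈ -23.9%.

-23.9%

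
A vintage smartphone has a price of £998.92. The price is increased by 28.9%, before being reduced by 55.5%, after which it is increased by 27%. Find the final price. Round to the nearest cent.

Each change multiplies by a factor: 1.289 × 0.445 × 1.27 = 0.72847835.
£998.92 × 0.72847835 = £727.691593382 ≈ £727.69.

£727.69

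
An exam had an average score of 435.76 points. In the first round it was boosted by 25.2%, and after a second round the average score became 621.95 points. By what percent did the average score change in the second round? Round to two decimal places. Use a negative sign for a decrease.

After the first round: 435.76 × 1.252 = 545.57152.
Second-round multiplier: 621.95 ÷ 545.57152 ≈ 1.139997.
That is a change of 14.00%.

14.00%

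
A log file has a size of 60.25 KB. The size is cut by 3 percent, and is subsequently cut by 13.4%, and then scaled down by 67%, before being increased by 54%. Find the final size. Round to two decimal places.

25.72 KB

Each change multiplies by a factor: 0.97 × 0.866 × 0.33 × 1.54 = 0.426898164.
60.25 × 0.426898164 = 25.720614381 ≈ 25.72.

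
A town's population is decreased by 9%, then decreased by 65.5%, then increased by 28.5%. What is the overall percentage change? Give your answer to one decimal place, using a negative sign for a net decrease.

-59.7%

A 9% decrease multiplies by 0.91.
Then a 65.5% decrease: 0.91 × 0.345 = 0.31395.
Then a 28.5% increase: 0.31395 × 1.285 = 0.40342575.
Overall factor 0.40342575, i.e. -59.7%.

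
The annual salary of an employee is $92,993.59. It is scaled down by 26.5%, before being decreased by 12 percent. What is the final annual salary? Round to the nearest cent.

Each change multiplies by a factor: 0.735 × 0.88 = 0.6468.
$92,993.59 × 0.6468 = $60148.254012 ≈ $60,148.25.

$60,148.25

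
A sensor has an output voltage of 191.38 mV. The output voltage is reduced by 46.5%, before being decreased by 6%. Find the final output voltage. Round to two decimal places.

96.25 mV

After the 46.5% decrease: 191.38 × 0.535 = 102.3883.
6% decrease: 102.3883 × 0.94 = 96.245002 ≈ 96.25.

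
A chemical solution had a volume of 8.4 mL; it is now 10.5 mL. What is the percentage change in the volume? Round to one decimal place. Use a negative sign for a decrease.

Change: 10.5 − 8.4 = 2.1.
Relative to the original: 2.1 ÷ 8.4 = 25.0%.

25.0%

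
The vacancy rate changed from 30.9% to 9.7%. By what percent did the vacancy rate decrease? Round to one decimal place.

The change is 9.7 − 30.9 = -21.2 percentage points.
Relative to the original 30.9%, that is -21.2 ÷ 30.9 ≈ -68.6%.
So the vacancy rate fell by 68.6%.

68.6%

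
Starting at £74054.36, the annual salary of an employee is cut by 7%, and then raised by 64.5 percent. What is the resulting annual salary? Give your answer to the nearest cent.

Each change multiplies by a factor: 0.93 × 1.645 = 1.52985.
£74054.36 × 1.52985 = £113292.062646 ≈ £113292.06.

£113292.06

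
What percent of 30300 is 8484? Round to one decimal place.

8484 ÷ 30300 = 28.0%.

28.0%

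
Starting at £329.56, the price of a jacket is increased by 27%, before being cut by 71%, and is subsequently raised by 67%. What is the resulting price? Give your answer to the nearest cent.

Apply the 27% increase: £329.56 × 1.27 = £418.5412.
71% decrease: £418.5412 × 0.29 = £121.376948.
After the 67% increase: £121.376948 × 1.67 = £202.69950316 ≈ £202.70.

£202.70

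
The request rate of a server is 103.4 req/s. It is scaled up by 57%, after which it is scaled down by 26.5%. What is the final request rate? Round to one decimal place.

119.3 req/s

57% increase: 103.4 × 1.57 = 162.338.
26.5% decrease: 162.338 × 0.735 = 119.31843 ≈ 119.3.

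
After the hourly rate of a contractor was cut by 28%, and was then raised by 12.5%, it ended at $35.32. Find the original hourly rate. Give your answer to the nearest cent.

$43.60

Undoing the 12.5% increase: $35.32 ÷ 1.125 ≈ $31.395556.
Undoing the 28% decrease: $31.395556 ÷ 0.72 ≈ $43.60.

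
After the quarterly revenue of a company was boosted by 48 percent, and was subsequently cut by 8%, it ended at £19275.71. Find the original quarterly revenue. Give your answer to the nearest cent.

Undoing the 8% decrease: £19275.71 ÷ 0.92 ≈ £20951.858696.
Undoing the 48% increase: £20951.858696 ÷ 1.48 ≈ £14156.66.

£14156.66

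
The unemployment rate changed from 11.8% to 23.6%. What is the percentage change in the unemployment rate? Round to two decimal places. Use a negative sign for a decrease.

100.00%

The change is 23.6 − 11.8 = 11.8 percentage points.
Relative to the original 11.8%, that is 11.8 ÷ 11.8 = 100.00%.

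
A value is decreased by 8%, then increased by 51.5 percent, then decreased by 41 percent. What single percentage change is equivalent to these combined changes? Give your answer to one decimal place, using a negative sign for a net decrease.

-17.8%

The combined multiplier is 0.92 × 1.515 × 0.59 = 0.822342.
That corresponds to a decrease of 17.8%.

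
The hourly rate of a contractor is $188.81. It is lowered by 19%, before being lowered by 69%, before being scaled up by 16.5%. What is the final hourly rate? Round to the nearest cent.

$55.23

19% decrease: $188.81 × 0.81 = $152.9361.
Apply the 69% decrease: $152.9361 × 0.31 = $47.410191.
Apply the 16.5% increase: $47.410191 × 1.165 = $55.232872515 ≈ $55.23.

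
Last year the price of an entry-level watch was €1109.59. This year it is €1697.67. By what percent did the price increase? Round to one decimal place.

53.0%

Change: €1697.67 − €1109.59 = €588.08.
Relative to the original: €588.08 ÷ €1109.59 ≈ 53.0%.
So the price increased by 53.0%.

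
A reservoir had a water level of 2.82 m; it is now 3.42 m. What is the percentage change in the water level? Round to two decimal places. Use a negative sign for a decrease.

Change: 3.42 − 2.82 = 0.60.
Relative to the original: 0.60 ÷ 2.82 ≈ 21.28%.

21.28%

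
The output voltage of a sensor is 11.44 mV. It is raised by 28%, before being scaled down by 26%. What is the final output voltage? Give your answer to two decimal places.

10.84 mV

Apply the 28% increase: 11.44 × 1.28 = 14.6432.
After the 26% decrease: 14.6432 × 0.74 = 10.835968 ≈ 10.84.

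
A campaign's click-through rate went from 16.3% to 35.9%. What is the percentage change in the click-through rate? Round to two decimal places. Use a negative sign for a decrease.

120.25%

The change is 35.9 − 16.3 = 19.6 percentage points.
Relative to the original 16.3%, that is 19.6 ÷ 16.3 ≈ 120.25%.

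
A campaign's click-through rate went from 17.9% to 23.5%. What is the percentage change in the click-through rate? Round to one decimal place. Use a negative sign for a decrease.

31.3%

The change is 23.5 − 17.9 = 5.6 percentage points.
Relative to the original 17.9%, that is 5.6 ÷ 17.9 ≈ 31.3%.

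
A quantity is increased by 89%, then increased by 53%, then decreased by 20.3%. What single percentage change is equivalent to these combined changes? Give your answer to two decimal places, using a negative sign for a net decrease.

130.47%

An 89% increase multiplies by 1.89.
Then a 53% increase: 1.89 × 1.53 = 2.8917.
Then a 20.3% decrease: 2.8917 × 0.797 = 2.3046849.
Overall factor 2.3046849, i.e. 130.47%.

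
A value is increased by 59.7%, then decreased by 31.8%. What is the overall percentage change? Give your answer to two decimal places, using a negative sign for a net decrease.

The combined multiplier is 1.597 × 0.682 = 1.089154.
That corresponds to an increase of 8.92%.

8.92%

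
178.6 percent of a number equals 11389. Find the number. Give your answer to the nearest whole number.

6377

11389 ÷ 1.786 ≈ 6377.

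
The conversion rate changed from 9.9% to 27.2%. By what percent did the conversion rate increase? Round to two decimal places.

174.75%

The change is 27.2 − 9.9 = 17.3 percentage points.
Relative to the original 9.9%, that is 17.3 ÷ 9.9 ≈ 174.75%.
So the conversion rate rose by 174.75%.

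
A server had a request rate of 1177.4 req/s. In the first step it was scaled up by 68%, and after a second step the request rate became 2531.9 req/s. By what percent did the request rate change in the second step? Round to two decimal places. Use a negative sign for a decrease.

After the first step: 1177.4 × 1.68 = 1978.032.
Second-step multiplier: 2531.9 ÷ 1978.032 ≈ 1.28001.
That is a change of 28.00%.

28.00%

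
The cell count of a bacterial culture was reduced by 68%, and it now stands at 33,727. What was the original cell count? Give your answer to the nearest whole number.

105,397

The overall multiplier applied was 0.32.
So the original cell count was 33,727 ÷ 0.32 ≈ 105,397.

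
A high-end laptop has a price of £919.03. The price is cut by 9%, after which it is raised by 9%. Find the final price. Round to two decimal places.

9% decrease: £919.03 × 0.91 = £836.3173.
Apply the 9% increase: £836.3173 × 1.09 = £911.585857 ≈ £911.59.

£911.59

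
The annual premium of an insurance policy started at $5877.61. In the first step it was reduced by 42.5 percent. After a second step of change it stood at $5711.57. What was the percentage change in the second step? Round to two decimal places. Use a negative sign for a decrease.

69.00%

After the first step: $5877.61 × 0.575 = $3379.62575.
Second-step multiplier: $5711.57 ÷ $3379.62575 ≈ 1.690001.
That is a change of 69.00%.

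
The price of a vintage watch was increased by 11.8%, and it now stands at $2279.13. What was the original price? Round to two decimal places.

The overall multiplier applied was 1.118.
So the original price was $2279.13 ÷ 1.118 ≈ $2038.58.

$2038.58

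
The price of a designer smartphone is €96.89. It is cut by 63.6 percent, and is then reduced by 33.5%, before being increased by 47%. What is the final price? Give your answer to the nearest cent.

€34.48

Each change multiplies by a factor: 0.364 × 0.665 × 1.47 = 0.3558282.
€96.89 × 0.3558282 = €34.476194298 ≈ €34.48.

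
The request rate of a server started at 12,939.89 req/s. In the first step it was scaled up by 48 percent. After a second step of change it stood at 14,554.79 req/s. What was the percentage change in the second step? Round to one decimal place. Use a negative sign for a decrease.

-24.0%

After the first step: 12,939.89 × 1.48 = 19151.0372.
Second-step multiplier: 14,554.79 ÷ 19151.0372 ≈ 0.76.
That is a change of -24.0%.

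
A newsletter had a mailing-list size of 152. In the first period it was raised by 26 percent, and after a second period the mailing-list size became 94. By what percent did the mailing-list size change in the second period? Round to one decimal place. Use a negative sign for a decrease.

-50.9%

After the first period: 152 × 1.26 = 191.52.
Second-period multiplier: 94 ÷ 191.52 ≈ 0.49081.
That is a change of -50.9%.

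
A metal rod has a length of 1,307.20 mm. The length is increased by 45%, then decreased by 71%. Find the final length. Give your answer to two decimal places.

549.68 mm

Each change multiplies by a factor: 1.45 × 0.29 = 0.4205.
1,307.20 × 0.4205 = 549.6776 ≈ 549.68.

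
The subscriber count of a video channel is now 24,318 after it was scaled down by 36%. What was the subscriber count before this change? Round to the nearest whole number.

The overall multiplier applied was 0.64.
So the original subscriber count was 24,318 ÷ 0.64 ≈ 37,997.

37,997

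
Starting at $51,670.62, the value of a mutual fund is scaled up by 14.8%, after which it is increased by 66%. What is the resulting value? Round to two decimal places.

14.8% increase: $51,670.62 × 1.148 = $59317.87176.
After the 66% increase: $59317.87176 × 1.66 = $98467.6671216 ≈ $98,467.67.

$98,467.67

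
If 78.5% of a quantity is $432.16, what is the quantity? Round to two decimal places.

$550.52

$432.16 ÷ 0.785 ≈ $550.52.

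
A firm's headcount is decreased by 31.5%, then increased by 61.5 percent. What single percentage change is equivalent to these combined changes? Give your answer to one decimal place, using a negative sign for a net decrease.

A 31.5% decrease multiplies by 0.685.
Then a 61.5% increase: 0.685 × 1.615 = 1.106275.
Overall factor 1.106275, i.e. 10.6%.

10.6%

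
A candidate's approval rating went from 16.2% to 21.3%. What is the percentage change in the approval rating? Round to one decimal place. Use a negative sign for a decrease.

31.5%

The change is 21.3 − 16.2 = 5.1 percentage points.
Relative to the original 16.2%, that is 5.1 ÷ 16.2 ≈ 31.5%.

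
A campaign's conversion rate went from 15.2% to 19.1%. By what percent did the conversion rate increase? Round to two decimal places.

The change is 19.1 − 15.2 = 3.9 percentage points.
Relative to the original 15.2%, that is 3.9 ÷ 15.2 ≈ 25.66%.
So the conversion rate rose by 25.66%.

25.66%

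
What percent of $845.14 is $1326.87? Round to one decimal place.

157.0%

$1326.87 ÷ $845.14 ≈ 157.0%.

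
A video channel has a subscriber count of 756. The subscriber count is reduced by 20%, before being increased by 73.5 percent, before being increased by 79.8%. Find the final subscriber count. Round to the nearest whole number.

After the 20% decrease: 756 × 0.8 = 604.8.
Apply the 73.5% increase: 604.8 × 1.735 = 1049.328.
79.8% increase: 1049.328 × 1.798 = 1886.691744 ≈ 1887.

1887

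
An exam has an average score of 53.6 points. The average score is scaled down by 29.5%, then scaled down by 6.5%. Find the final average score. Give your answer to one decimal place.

35.3 points

29.5% decrease: 53.6 × 0.705 = 37.788.
6.5% decrease: 37.788 × 0.935 = 35.33178 ≈ 35.3.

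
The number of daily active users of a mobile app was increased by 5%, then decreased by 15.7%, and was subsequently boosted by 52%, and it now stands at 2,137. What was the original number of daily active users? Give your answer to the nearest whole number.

The overall multiplier applied was 1.05 × 0.843 × 1.52 = 1.345428.
So the original number of daily active users was 2,137 ÷ 1.345428 ≈ 1,588.

1,588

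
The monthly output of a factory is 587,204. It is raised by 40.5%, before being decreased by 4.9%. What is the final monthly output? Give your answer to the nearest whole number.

Each change multiplies by a factor: 1.405 × 0.951 = 1.336155.
587,204 × 1.336155 = 784595.56062 ≈ 784,596.

784,596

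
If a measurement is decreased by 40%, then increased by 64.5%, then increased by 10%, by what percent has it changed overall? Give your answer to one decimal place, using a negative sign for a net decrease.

8.6%

The combined multiplier is 0.6 × 1.645 × 1.1 = 1.0857.
That corresponds to an increase of 8.6%.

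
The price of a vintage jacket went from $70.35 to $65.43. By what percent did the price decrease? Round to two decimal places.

Change: $65.43 − $70.35 = -$4.92.
Relative to the original: -$4.92 ÷ $70.35 ≈ -6.99%.
So the price decreased by 6.99%.

6.99%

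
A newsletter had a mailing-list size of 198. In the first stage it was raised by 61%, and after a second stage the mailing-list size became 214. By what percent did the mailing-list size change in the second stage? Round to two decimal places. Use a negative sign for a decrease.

After the first stage: 198 × 1.61 = 318.78.
Second-stage multiplier: 214 ÷ 318.78 ≈ 0.671309.
That is a change of -32.87%.

-32.87%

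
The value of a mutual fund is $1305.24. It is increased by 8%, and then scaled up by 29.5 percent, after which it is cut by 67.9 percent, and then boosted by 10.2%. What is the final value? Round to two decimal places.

Each change multiplies by a factor: 1.08 × 1.295 × 0.321 × 1.102 = 0.4947435612.
$1305.24 × 0.4947435612 = $645.759085820688 ≈ $645.76.

$645.76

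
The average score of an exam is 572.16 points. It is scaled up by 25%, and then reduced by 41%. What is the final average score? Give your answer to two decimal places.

Each change multiplies by a factor: 1.25 × 0.59 = 0.7375.
572.16 × 0.7375 = 421.968 ≈ 421.97.

421.97 points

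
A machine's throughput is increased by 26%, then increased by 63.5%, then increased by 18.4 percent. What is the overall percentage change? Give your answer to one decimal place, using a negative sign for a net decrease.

143.9%

The combined multiplier is 1.26 × 1.635 × 1.184 = 2.4391584.
That corresponds to an increase of 143.9%.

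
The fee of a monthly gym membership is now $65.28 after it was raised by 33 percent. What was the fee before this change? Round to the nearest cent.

$49.08

The overall multiplier applied was 1.33.
So the original fee was $65.28 ÷ 1.33 ≈ $49.08.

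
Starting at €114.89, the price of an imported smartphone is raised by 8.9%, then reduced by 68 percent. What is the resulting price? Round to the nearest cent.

Apply the 8.9% increase: €114.89 × 1.089 = €125.11521.
After the 68% decrease: €125.11521 × 0.32 = €40.0368672 ≈ €40.04.

€40.04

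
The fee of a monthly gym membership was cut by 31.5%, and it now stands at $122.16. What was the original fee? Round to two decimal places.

The overall multiplier applied was 0.685.
So the original fee was $122.16 ÷ 0.685 ≈ $178.34.

$178.34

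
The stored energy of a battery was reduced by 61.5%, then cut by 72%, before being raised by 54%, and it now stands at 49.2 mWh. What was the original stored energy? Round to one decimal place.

296.4 mWh

Undoing the 54% increase: 49.2 ÷ 1.54 ≈ 31.948052.
Undoing the 72% decrease: 31.948052 ÷ 0.28 ≈ 114.100186.
Undoing the 61.5% decrease: 114.100186 ÷ 0.385 ≈ 296.4 mWh.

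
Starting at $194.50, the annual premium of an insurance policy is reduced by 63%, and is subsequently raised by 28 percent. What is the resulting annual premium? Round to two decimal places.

Apply the 63% decrease: $194.50 × 0.37 = $71.965.
Apply the 28% increase: $71.965 × 1.28 = $92.1152 ≈ $92.12.

$92.12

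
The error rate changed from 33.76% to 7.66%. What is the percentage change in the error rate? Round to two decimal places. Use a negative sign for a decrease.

The change is 7.66 − 33.76 = -26.10 percentage points.
Relative to the original 33.76%, that is -26.10 ÷ 33.76 ≈ -77.31%.

-77.31%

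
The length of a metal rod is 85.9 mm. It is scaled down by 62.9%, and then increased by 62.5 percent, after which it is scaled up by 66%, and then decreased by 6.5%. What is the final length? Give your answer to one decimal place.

80.4 mm

Each change multiplies by a factor: 0.371 × 1.625 × 1.66 × 0.935 = 0.9357222875.
85.9 × 0.9357222875 = 80.37854449625 ≈ 80.4.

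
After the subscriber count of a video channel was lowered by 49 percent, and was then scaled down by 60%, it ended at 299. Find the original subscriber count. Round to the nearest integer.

1,466

Undoing the 60% decrease: 299 ÷ 0.4 = 747.5.
Undoing the 49% decrease: 747.5 ÷ 0.51 ≈ 1,466.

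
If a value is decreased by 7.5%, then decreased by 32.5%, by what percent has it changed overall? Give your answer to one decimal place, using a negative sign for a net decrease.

The combined multiplier is 0.925 × 0.675 = 0.624375.
That corresponds to a decrease of 37.6%.

-37.6%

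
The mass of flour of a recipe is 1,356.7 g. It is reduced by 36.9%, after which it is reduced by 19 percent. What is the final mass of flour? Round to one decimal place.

Each change multiplies by a factor: 0.631 × 0.81 = 0.51111.
1,356.7 × 0.51111 = 693.422937 ≈ 693.4.

693.4 g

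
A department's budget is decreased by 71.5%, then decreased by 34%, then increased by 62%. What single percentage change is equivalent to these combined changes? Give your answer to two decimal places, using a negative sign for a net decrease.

-69.53%

A 71.5% decrease multiplies by 0.285.
Then a 34% decrease: 0.285 × 0.66 = 0.1881.
Then a 62% increase: 0.1881 × 1.62 = 0.304722.
Overall factor 0.304722, i.e. -69.53%.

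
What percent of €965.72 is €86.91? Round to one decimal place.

€86.91 ÷ €965.72 ≈ 9.0%.

9.0%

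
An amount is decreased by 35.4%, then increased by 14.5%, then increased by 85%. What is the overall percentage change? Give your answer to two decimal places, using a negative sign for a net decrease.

A 35.4% decrease multiplies by 0.646.
Then a 14.5% increase: 0.646 × 1.145 = 0.73967.
Then an 85% increase: 0.73967 × 1.85 = 1.3683895.
Overall factor 1.3683895, i.e. 36.84%.

36.84%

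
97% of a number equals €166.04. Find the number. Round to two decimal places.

€166.04 ÷ 0.97 ≈ €171.18.

€171.18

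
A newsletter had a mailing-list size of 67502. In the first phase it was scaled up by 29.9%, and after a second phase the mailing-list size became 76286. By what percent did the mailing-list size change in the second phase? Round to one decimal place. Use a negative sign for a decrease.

-13.0%

After the first phase: 67502 × 1.299 = 87685.098.
Second-phase multiplier: 76286 ÷ 87685.098 ≈ 0.87.
That is a change of -13.0%.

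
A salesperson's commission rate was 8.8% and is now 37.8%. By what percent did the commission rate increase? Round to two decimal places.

The change is 37.8 − 8.8 = 29.0 percentage points.
Relative to the original 8.8%, that is 29.0 ÷ 8.8 ≈ 329.55%.
So the commission rate rose by 329.55%.

329.55%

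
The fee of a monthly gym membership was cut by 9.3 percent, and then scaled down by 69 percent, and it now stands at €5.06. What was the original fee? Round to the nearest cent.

€18.00

The overall multiplier applied was 0.907 × 0.31 = 0.28117.
So the original fee was €5.06 ÷ 0.28117 ≈ €18.00.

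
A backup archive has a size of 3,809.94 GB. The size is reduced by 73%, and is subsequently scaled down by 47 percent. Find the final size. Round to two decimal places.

After the 73% decrease: 3,809.94 × 0.27 = 1028.6838.
47% decrease: 1028.6838 × 0.53 = 545.202414 ≈ 545.20.

545.20 GB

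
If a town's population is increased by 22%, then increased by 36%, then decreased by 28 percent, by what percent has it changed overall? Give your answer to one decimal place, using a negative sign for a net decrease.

A 22% increase multiplies by 1.22.
Then a 36% increase: 1.22 × 1.36 = 1.6592.
Then a 28% decrease: 1.6592 × 0.72 = 1.194624.
Overall factor 1.194624, i.e. 19.5%.

19.5%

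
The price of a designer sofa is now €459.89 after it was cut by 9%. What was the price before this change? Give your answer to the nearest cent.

€505.37

The overall multiplier applied was 0.91.
So the original price was €459.89 ÷ 0.91 ≈ €505.37.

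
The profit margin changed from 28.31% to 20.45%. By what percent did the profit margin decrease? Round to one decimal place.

27.8%

The change is 20.45 − 28.31 = -7.86 percentage points.
Relative to the original 28.31%, that is -7.86 ÷ 28.31 ≈ -27.8%.
So the profit margin fell by 27.8%.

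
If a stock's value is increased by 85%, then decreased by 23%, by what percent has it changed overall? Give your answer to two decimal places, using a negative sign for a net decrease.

An 85% increase multiplies by 1.85.
Then a 23% decrease: 1.85 × 0.77 = 1.4245.
Overall factor 1.4245, i.e. 42.45%.

42.45%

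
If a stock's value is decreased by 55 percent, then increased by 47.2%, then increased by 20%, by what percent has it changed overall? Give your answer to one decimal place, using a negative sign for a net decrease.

The combined multiplier is 0.45 × 1.472 × 1.2 = 0.79488.
That corresponds to a decrease of 20.5%.

-20.5%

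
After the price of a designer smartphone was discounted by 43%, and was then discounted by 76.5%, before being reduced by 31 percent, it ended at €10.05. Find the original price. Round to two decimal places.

€108.74

The overall multiplier applied was 0.57 × 0.235 × 0.69 = 0.0924255.
So the original price was €10.05 ÷ 0.0924255 ≈ €108.74.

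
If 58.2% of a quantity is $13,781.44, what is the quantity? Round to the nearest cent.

$23,679.45

$13,781.44 ÷ 0.582 ≈ $23,679.45.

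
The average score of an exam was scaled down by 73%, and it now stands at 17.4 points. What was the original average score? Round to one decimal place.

The overall multiplier applied was 0.27.
So the original average score was 17.4 ÷ 0.27 ≈ 64.4 points.

64.4 points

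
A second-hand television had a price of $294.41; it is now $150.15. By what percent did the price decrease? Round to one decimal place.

49.0%

Change: $150.15 − $294.41 = -$144.26.
Relative to the original: -$144.26 ÷ $294.41 ≈ -49.0%.
So the price decreased by 49.0%.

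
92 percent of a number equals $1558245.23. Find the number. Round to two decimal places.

$1558245.23 ÷ 0.92 ≈ $1693744.82.

$1693744.82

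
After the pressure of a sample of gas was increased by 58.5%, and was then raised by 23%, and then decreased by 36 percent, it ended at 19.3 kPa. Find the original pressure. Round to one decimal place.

The overall multiplier applied was 1.585 × 1.23 × 0.64 = 1.247712.
So the original pressure was 19.3 ÷ 1.247712 ≈ 15.5 kPa.

15.5 kPa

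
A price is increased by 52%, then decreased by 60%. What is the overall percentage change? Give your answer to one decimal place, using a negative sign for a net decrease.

A 52% increase multiplies by 1.52.
Then a 60% decrease: 1.52 × 0.4 = 0.608.
Overall factor 0.608, i.e. -39.2%.

-39.2%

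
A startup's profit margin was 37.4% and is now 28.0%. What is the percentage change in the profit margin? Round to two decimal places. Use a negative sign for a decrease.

The change is 28.0 − 37.4 = -9.4 percentage points.
Relative to the original 37.4%, that is -9.4 ÷ 37.4 ≈ -25.13%.

-25.13%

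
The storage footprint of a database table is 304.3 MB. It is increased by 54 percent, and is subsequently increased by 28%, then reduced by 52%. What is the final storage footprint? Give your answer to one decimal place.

Each change multiplies by a factor: 1.54 × 1.28 × 0.48 = 0.946176.
304.3 × 0.946176 = 287.9213568 ≈ 287.9.

287.9 MB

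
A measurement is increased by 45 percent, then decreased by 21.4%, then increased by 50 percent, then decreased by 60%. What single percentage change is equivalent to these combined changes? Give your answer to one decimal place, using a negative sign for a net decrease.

The combined multiplier is 1.45 × 0.786 × 1.5 × 0.4 = 0.68382.
That corresponds to a decrease of 31.6%.

-31.6%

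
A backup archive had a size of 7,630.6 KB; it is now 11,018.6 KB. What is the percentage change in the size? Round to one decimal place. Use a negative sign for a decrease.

44.4%

Change: 11,018.6 − 7,630.6 = 3,388.0.
Relative to the original: 3,388.0 ÷ 7,630.6 ≈ 44.4%.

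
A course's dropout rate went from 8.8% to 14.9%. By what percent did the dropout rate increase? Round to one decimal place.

69.3%

The change is 14.9 − 8.8 = 6.1 percentage points.
Relative to the original 8.8%, that is 6.1 ÷ 8.8 ≈ 69.3%.
So the dropout rate rose by 69.3%.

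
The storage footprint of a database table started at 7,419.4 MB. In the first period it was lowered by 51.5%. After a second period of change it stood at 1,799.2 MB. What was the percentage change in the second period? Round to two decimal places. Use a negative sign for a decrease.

-50.00%

After the first period: 7,419.4 × 0.485 = 3598.409.
Second-period multiplier: 1,799.2 ÷ 3598.409 ≈ 0.499999.
That is a change of -50.00%.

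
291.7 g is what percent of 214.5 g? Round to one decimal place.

291.7 g ÷ 214.5 g ≈ 136.0%.

136.0%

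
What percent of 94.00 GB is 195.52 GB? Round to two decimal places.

208.00%

195.52 GB ÷ 94.00 GB = 208.00%.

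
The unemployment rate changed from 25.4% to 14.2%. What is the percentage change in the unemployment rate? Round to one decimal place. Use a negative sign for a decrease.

The change is 14.2 − 25.4 = -11.2 percentage points.
Relative to the original 25.4%, that is -11.2 ÷ 25.4 ≈ -44.1%.

-44.1%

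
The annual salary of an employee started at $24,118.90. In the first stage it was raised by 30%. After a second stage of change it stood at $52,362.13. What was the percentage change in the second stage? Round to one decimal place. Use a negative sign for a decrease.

67.0%

After the first stage: $24,118.90 × 1.3 = $31354.57.
Second-stage multiplier: $52,362.13 ÷ $31354.57 ≈ 1.67.
That is a change of 67.0%.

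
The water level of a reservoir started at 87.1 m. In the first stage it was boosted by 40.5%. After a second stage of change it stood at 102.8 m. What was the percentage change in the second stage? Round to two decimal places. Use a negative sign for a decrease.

-16.00%

After the first stage: 87.1 × 1.405 = 122.3755.
Second-stage multiplier: 102.8 ÷ 122.3755 ≈ 0.840037.
That is a change of -16.00%.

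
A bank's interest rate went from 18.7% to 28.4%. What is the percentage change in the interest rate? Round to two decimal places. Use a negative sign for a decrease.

51.87%

The change is 28.4 − 18.7 = 9.7 percentage points.
Relative to the original 18.7%, that is 9.7 ÷ 18.7 ≈ 51.87%.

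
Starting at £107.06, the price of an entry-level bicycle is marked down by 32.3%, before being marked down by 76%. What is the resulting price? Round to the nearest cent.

32.3% decrease: £107.06 × 0.677 = £72.47962.
Apply the 76% decrease: £72.47962 × 0.24 = £17.3951088 ≈ £17.40.

£17.40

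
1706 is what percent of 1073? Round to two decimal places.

1706 ÷ 1073 ≈ 158.99%.

158.99%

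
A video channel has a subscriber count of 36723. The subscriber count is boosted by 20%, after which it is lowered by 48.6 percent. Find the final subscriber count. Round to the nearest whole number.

22651

Each change multiplies by a factor: 1.2 × 0.514 = 0.6168.
36723 × 0.6168 = 22650.7464 ≈ 22651.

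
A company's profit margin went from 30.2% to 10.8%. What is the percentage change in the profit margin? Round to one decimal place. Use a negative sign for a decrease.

The change is 10.8 − 30.2 = -19.4 percentage points.
Relative to the original 30.2%, that is -19.4 ÷ 30.2 ≈ -64.2%.

-64.2%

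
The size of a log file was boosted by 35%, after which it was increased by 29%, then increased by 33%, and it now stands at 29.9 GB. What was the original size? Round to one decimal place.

12.9 GB

Undoing the 33% increase: 29.9 ÷ 1.33 ≈ 22.481203.
Undoing the 29% increase: 22.481203 ÷ 1.29 ≈ 17.427289.
Undoing the 35% increase: 17.427289 ÷ 1.35 ≈ 12.9 GB.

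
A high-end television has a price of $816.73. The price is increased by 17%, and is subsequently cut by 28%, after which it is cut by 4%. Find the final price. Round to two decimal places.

$660.49

Each change multiplies by a factor: 1.17 × 0.72 × 0.96 = 0.808704.
$816.73 × 0.808704 = $660.49281792 ≈ $660.49.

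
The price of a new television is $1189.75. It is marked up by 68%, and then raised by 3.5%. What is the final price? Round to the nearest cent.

$2068.74

Each change multiplies by a factor: 1.68 × 1.035 = 1.7388.
$1189.75 × 1.7388 = $2068.7373 ≈ $2068.74.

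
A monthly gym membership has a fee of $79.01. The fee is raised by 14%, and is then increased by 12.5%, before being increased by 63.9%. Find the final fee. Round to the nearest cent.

$166.08

Each change multiplies by a factor: 1.14 × 1.125 × 1.639 = 2.1020175.
$79.01 × 2.1020175 = $166.080402675 ≈ $166.08.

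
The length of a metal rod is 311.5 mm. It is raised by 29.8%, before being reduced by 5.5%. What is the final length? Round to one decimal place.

382.1 mm

Each change multiplies by a factor: 1.298 × 0.945 = 1.22661.
311.5 × 1.22661 = 382.089015 ≈ 382.1.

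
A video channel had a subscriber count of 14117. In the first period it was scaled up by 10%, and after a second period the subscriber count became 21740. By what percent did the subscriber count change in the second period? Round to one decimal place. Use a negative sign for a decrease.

After the first period: 14117 × 1.1 = 15528.7.
Second-period multiplier: 21740 ÷ 15528.7 ≈ 1.39999.
That is a change of 40.0%.

40.0%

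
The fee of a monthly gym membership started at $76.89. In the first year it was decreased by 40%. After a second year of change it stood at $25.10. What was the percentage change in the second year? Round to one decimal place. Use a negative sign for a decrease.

After the first year: $76.89 × 0.6 = $46.134.
Second-year multiplier: $25.10 ÷ $46.134 ≈ 0.54407.
That is a change of -45.6%.

-45.6%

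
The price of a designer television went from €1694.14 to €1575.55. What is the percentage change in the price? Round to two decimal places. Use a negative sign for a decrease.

-7.00%

Change: €1575.55 − €1694.14 = -€118.59.
Relative to the original: -€118.59 ÷ €1694.14 ≈ -7.00%.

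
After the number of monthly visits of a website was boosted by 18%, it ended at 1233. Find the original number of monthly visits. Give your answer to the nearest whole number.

1045

The overall multiplier applied was 1.18.
So the original number of monthly visits was 1233 ÷ 1.18 ≈ 1045.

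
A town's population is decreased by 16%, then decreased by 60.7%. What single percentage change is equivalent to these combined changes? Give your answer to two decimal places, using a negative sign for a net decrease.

-66.99%

The combined multiplier is 0.84 × 0.393 = 0.33012.
That corresponds to a decrease of 66.99%.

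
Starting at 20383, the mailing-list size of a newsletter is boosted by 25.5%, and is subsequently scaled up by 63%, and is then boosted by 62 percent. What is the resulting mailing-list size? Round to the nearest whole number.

Apply the 25.5% increase: 20383 × 1.255 = 25580.665.
After the 63% increase: 25580.665 × 1.63 = 41696.48395.
62% increase: 41696.48395 × 1.62 = 67548.303999 ≈ 67548.

67548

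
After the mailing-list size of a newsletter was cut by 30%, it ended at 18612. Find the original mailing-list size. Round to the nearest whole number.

The overall multiplier applied was 0.7.
So the original mailing-list size was 18612 ÷ 0.7 ≈ 26589.

26589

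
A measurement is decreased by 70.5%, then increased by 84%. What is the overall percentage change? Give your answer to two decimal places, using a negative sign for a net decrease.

-45.72%

A 70.5% decrease multiplies by 0.295.
Then an 84% increase: 0.295 × 1.84 = 0.5428.
Overall factor 0.5428, i.e. -45.72%.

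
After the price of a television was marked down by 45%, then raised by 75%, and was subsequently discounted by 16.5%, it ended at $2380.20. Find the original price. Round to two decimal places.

Undoing the 16.5% decrease: $2380.20 ÷ 0.835 ≈ $2850.538922.
Undoing the 75% increase: $2850.538922 ÷ 1.75 = $1628.879384.
Undoing the 45% decrease: $1628.879384 ÷ 0.55 ≈ $2961.60.

$2961.60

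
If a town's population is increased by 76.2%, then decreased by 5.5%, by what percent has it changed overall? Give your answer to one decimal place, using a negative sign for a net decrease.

66.5%

A 76.2% increase multiplies by 1.762.
Then a 5.5% decrease: 1.762 × 0.945 = 1.66509.
Overall factor 1.66509, i.e. 66.5%.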